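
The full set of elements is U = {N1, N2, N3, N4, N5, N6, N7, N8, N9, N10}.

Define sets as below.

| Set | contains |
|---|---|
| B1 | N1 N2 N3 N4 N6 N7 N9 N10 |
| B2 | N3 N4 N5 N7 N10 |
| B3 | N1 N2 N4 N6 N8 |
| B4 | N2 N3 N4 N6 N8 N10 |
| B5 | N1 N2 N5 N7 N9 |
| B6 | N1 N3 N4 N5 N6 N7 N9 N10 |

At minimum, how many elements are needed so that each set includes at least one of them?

Take H = {N4, N9}. Each listed set contains at least one of these, so H is a hitting set of size 2.
No single element lies in every set, so at least 2 are needed and 2 is optimal.

2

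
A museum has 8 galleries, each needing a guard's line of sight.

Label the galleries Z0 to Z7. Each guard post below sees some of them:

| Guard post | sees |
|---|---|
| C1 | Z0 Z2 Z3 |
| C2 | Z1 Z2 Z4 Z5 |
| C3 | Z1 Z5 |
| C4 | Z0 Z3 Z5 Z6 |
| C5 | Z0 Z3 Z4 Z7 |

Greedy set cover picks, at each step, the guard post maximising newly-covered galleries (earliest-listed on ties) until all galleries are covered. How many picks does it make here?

3

Greedy: pick C2 (covers 4 new) → pick C4 (covers 3 new) → pick C5 (covers 1 new). Total picks: 3.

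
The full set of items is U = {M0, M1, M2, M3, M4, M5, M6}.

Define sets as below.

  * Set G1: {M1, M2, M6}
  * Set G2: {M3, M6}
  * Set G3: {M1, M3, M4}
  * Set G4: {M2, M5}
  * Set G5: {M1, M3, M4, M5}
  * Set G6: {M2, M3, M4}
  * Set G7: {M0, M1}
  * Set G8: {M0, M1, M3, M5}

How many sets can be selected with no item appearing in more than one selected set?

3

G2, G4, G7 are pairwise disjoint (G2={M3,M6}; G4={M2,M5}; G7={M0,M1}).
Every remaining set overlaps one of these, and no 4 of the listed sets are pairwise disjoint, so 3 is the maximum.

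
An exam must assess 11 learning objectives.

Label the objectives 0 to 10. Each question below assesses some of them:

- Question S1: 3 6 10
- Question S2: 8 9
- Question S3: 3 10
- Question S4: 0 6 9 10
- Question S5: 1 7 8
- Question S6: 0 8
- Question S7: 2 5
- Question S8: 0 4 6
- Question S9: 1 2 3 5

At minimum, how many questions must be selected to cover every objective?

4

Take {S4, S5, S8, S9}. Their union is {0, 1, 2, 3, 4, 5, 6, 7, 8, 9, 10}, which is all 11 objectives.
No 3 of the 9 questions cover everything (all 84 combinations miss at least one objective), so 4 is optimal.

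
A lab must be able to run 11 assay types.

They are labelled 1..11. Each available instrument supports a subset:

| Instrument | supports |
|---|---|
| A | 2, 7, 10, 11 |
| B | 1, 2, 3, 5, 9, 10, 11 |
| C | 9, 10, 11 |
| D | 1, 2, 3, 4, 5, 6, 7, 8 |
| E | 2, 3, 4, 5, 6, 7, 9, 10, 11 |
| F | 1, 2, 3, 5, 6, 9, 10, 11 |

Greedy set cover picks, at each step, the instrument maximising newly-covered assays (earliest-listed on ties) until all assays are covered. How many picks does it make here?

2

Greedy: pick E (covers 9 new) → pick D (covers 2 new). Total picks: 2.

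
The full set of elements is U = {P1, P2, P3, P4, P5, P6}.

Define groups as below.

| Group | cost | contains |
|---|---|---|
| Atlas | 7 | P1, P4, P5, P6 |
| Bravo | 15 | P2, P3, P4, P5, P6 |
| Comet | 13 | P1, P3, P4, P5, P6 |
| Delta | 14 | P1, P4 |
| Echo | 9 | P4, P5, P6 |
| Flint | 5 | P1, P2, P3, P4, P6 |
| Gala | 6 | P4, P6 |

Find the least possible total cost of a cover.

12

Atlas, Flint together cover every element (Atlas ∪ Flint = {P1, P2, P3, P4, P5, P6}); total cost 7 + 5 = 12.
No covering selection has total cost below 12.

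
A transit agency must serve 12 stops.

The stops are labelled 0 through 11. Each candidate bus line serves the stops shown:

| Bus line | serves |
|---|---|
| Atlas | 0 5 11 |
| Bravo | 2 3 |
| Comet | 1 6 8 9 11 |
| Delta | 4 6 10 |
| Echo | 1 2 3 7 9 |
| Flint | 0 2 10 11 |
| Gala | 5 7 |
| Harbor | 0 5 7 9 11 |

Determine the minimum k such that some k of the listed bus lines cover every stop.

Bravo and Comet and Delta and Harbor together: Bravo ∪ Comet ∪ Delta ∪ Harbor = {0, 1, 2, 3, 4, 5, 6, 7, 8, 9, 10, 11} — every stop is covered.
Only Comet contains 8, so Comet is forced; the remaining 7 stops need at least 3 more bus lines (each remaining bus line adds at most 3) — so at least 4 bus lines are needed, and 4 is optimal.

4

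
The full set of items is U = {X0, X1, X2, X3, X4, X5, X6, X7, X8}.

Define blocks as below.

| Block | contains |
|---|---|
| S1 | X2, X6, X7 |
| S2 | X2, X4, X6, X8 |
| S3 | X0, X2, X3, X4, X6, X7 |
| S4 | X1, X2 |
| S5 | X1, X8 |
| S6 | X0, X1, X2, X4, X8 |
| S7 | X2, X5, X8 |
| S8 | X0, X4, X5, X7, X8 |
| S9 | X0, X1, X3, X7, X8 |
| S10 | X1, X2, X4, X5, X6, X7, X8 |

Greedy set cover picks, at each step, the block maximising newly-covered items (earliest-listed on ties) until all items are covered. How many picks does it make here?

2

Greedy: pick S10 (covers 7 new) → pick S3 (covers 2 new). Total picks: 2.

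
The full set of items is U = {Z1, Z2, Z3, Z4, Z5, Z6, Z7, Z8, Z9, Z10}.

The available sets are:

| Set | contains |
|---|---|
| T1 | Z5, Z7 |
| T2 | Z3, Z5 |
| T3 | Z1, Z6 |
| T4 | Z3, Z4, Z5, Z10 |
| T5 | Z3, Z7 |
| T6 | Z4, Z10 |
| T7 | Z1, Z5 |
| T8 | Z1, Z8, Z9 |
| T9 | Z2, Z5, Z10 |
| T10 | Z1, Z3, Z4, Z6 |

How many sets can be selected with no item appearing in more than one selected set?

T2, T3, T6 are pairwise disjoint (T2={Z3,Z5}; T3={Z1,Z6}; T6={Z4,Z10}).
Every remaining set overlaps one of these, and no 4 of the listed sets are pairwise disjoint, so 3 is the maximum.

3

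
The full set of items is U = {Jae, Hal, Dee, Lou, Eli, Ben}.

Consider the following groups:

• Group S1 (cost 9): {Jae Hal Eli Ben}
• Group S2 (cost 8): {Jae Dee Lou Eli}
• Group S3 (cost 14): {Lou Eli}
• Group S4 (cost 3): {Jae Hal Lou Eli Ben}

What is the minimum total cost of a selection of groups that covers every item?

S2, S4 together cover every item (S2 ∪ S4 = {Jae, Hal, Dee, Lou, Eli, Ben}); total cost 8 + 3 = 11.
No covering selection has total cost below 11.

11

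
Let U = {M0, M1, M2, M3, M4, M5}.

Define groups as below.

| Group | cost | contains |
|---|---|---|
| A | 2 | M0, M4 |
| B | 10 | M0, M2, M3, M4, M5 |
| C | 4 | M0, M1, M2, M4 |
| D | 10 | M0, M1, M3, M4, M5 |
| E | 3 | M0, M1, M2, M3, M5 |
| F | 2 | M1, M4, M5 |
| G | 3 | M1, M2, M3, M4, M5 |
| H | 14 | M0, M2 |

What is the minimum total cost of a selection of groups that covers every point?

A, G together cover every point (A ∪ G = {M0, M1, M2, M3, M4, M5}); total cost 2 + 3 = 5.
No covering selection has total cost below 5.

5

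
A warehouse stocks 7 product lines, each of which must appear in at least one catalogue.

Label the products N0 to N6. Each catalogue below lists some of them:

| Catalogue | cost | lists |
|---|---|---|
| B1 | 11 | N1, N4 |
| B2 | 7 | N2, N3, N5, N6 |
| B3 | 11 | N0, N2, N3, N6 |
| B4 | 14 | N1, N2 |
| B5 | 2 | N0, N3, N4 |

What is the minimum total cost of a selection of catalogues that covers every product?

20

B1, B2, B5 together cover every product (B1 ∪ B2 ∪ B5 = {N0, N1, N2, N3, N4, N5, N6}); total cost 11 + 7 + 2 = 20.
No covering selection has total cost below 20.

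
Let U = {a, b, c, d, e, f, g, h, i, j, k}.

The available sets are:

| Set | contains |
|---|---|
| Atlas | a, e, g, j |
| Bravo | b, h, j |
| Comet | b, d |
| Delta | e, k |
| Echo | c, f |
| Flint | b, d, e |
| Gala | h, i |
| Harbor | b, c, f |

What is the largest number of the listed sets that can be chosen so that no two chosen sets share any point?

4

Comet, Delta, Echo, Gala are pairwise disjoint (Comet={b,d}; Delta={e,k}; Echo={c,f}; Gala={h,i}).
Every remaining set overlaps one of these, and no 5 of the listed sets are pairwise disjoint, so 4 is the maximum.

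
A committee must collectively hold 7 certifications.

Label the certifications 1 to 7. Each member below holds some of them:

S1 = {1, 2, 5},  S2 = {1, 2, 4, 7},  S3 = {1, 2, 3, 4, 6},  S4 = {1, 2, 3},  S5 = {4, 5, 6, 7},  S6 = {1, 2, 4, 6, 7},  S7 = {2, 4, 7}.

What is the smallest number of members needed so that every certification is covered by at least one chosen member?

2

S4 and S5 together: S4 ∪ S5 = {1, 2, 3, 4, 5, 6, 7} — every certification is covered.
No single member has all 7 certifications (the largest, S3, has 5), so 2 is optimal.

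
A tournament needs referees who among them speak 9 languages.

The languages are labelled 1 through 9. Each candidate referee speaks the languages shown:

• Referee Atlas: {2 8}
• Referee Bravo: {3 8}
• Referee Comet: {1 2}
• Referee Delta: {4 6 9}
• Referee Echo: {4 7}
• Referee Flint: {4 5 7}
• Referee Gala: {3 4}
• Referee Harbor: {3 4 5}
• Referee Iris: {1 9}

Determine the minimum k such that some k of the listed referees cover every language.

Bravo and Comet and Delta and Flint together: Bravo ∪ Comet ∪ Delta ∪ Flint = {1, 2, 3, 4, 5, 6, 7, 8, 9} — every language is covered.
Only Delta contains 6, so Delta is forced; the remaining 6 languages need at least 3 more referees (each remaining referee adds at most 2) — so at least 4 referees are needed, and 4 is optimal.

4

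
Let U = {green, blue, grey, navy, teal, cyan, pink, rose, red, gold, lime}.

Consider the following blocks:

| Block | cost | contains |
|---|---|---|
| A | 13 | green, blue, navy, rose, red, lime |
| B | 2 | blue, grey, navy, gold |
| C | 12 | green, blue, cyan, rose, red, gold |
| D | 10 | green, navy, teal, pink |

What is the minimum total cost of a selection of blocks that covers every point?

37

A, B, C, D together cover every point (A ∪ B ∪ C ∪ D = {green, blue, grey, navy, teal, cyan, pink, rose, red, gold, lime}); total cost 13 + 2 + 12 + 10 = 37.
No covering selection has total cost below 37.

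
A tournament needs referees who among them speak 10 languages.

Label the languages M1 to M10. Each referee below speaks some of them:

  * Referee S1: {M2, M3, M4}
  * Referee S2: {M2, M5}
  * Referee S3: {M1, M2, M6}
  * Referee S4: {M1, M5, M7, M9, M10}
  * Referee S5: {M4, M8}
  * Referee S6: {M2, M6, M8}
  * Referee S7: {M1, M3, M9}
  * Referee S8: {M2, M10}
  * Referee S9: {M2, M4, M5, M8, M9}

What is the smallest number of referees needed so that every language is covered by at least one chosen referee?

S1 and S4 and S6 together: S1 ∪ S4 ∪ S6 = {M1, M2, M3, M4, M5, M6, M7, M8, M9, M10} — every language is covered.
Only S4 contains M7, so S4 is forced; the remaining 5 languages need at least 2 more referees (each remaining referee adds at most 3) — so at least 3 referees are needed, and 3 is optimal.

3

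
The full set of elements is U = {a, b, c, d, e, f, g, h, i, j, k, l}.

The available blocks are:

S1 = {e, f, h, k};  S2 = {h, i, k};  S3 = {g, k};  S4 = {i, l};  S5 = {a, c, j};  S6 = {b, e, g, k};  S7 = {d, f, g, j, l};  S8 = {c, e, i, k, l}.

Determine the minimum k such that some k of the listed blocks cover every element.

S2 and S5 and S6 and S7 together: S2 ∪ S5 ∪ S6 ∪ S7 = {a, b, c, d, e, f, g, h, i, j, k, l} — every element is covered.
Only S5 contains a, so S5 is forced; the remaining 9 elements need at least 3 more blocks (each remaining block adds at most 4) — so at least 4 blocks are needed, and 4 is optimal.

4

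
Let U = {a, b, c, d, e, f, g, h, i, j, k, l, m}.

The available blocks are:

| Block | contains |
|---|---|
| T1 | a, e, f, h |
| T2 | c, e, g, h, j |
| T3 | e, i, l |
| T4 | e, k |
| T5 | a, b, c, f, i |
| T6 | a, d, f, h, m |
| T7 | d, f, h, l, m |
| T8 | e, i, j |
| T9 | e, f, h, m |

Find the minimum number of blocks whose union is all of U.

4

T2 and T4 and T5 and T7 together: T2 ∪ T4 ∪ T5 ∪ T7 = {a, b, c, d, e, f, g, h, i, j, k, l, m} — every point is covered.
Only T4 contains k, so T4 is forced; the remaining 11 points need at least 3 more blocks (each remaining block adds at most 5) — so at least 4 blocks are needed, and 4 is optimal.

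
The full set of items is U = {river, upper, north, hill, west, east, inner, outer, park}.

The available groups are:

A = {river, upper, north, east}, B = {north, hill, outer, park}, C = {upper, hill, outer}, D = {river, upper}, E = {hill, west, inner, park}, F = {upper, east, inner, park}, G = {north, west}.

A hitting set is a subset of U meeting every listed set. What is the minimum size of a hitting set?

H = {upper, north, park} meets every group (each contains at least one member of H), and |H| = 3.
No choice of 2 items meets every group, so 3 is the minimum.

3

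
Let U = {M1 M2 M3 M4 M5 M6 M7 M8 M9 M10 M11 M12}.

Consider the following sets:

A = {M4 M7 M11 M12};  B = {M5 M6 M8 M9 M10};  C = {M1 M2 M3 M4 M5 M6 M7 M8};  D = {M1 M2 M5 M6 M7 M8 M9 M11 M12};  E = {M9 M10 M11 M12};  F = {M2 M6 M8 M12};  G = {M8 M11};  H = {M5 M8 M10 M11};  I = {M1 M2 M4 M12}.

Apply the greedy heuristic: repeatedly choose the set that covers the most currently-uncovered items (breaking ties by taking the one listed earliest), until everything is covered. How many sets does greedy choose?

Greedy: pick D (covers 9 new) → pick C (covers 2 new) → pick B (covers 1 new). Total picks: 3.
(The true minimum cover uses only 2 sets, so greedy is not optimal here.)

3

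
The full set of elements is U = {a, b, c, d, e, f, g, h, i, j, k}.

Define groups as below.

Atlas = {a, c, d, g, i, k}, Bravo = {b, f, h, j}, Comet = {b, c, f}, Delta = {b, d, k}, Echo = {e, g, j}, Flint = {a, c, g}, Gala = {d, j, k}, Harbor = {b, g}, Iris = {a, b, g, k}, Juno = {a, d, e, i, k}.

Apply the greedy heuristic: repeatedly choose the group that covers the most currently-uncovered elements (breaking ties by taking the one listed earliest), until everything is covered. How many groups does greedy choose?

3

Greedy: pick Atlas (covers 6 new) → pick Bravo (covers 4 new) → pick Echo (covers 1 new). Total picks: 3.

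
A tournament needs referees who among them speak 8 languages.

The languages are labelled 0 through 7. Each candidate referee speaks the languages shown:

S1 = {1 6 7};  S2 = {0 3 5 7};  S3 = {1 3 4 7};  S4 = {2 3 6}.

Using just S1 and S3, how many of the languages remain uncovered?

3

Union of S1, S3 = {1, 3, 4, 6, 7}.
Not covered: 0, 2, 5 — 3 languages.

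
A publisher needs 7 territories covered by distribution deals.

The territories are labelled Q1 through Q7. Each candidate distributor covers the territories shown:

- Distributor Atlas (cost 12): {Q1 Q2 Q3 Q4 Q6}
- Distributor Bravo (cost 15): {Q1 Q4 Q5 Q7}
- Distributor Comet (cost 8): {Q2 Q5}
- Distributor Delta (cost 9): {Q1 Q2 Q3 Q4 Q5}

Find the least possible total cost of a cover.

Atlas, Bravo together cover every territory (Atlas ∪ Bravo = {Q1, Q2, Q3, Q4, Q5, Q6, Q7}); total cost 12 + 15 = 27.
The greedy pick Delta, Atlas, Bravo costs 36; no covering selection beats 27.

27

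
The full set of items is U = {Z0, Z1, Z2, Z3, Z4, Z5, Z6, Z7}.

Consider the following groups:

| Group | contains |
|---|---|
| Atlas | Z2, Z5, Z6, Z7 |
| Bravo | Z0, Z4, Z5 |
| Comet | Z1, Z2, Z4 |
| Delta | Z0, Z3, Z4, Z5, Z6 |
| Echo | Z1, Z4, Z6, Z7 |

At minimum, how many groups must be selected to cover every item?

Comet, Delta, and Echo cover everything between them: the union {Z0, Z1, Z2, Z3, Z4, Z5, Z6, Z7} is all of U.
Only Delta contains Z3, so Delta is forced; the remaining 3 items need at least 2 more groups (each remaining group adds at most 2) — so at least 3 groups are needed, and 3 is optimal.

3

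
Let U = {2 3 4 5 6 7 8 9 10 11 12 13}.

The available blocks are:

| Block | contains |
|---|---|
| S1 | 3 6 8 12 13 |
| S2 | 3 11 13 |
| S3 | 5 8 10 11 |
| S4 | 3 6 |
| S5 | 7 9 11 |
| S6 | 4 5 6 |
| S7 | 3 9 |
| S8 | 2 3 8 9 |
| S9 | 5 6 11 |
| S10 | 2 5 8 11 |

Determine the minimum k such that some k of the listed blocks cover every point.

S1, S3, S5, S6, and S10 cover everything between them: the union {2, 3, 4, 5, 6, 7, 8, 9, 10, 11, 12, 13} is all of U.
No 4 of the 10 blocks cover everything (all 210 combinations miss at least one point), so 5 is optimal.

5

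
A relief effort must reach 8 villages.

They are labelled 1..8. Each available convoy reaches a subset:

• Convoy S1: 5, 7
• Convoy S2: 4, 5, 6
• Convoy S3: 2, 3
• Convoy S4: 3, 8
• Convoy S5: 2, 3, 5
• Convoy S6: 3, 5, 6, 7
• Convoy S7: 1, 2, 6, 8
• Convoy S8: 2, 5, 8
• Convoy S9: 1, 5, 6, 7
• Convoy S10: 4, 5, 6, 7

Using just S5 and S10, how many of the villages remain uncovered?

2

Union of S5, S10 = {2, 3, 4, 5, 6, 7}.
Not covered: 1, 8 — 2 villages.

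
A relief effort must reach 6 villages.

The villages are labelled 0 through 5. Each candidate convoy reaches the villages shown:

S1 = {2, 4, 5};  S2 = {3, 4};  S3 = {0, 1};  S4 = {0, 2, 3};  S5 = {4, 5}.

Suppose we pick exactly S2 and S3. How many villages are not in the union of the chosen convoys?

2

Union of S2, S3 = {0, 1, 3, 4}.
Not covered: 2, 5 — 2 villages.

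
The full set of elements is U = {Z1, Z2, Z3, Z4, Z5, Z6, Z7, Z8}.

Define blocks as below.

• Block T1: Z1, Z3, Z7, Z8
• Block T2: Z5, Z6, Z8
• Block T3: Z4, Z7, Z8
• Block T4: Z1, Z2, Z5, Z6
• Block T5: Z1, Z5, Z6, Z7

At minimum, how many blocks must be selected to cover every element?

3

Take {T1, T3, T4}. Their union is {Z1, Z2, Z3, Z4, Z5, Z6, Z7, Z8}, which is all 8 elements.
Only T4 contains Z2, so T4 is forced; the remaining 4 elements need at least 2 more blocks (each remaining block adds at most 3) — so at least 3 blocks are needed, and 3 is optimal.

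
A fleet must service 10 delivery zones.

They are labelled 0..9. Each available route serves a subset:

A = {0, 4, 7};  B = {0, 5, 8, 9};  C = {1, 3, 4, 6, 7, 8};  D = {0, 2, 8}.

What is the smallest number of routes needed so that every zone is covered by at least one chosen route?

B and C and D together: B ∪ C ∪ D = {0, 1, 2, 3, 4, 5, 6, 7, 8, 9} — every zone is covered.
Only C contains 1, so C is forced; the remaining 4 zones need at least 2 more routes (each remaining route adds at most 3) — so at least 3 routes are needed, and 3 is optimal.

3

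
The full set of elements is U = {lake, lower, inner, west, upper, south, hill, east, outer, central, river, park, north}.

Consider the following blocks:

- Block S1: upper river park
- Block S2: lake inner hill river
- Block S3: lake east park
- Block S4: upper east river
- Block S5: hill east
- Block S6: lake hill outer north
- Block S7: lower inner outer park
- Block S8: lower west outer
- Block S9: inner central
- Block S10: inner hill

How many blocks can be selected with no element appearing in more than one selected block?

4

S1, S5, S8, S9 are pairwise disjoint (S1={upper,river,park}; S5={hill,east}; S8={lower,west,outer}; S9={inner,central}).
Every remaining block overlaps one of these, and no 5 of the listed blocks are pairwise disjoint, so 4 is the maximum.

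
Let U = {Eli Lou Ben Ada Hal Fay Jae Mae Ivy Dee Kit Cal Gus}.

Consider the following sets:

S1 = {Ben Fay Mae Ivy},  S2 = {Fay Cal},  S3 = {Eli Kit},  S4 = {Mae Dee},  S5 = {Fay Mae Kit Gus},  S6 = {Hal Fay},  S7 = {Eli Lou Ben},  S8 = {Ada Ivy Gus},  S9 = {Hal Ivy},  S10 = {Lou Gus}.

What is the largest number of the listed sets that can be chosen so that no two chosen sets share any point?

S2, S3, S4, S9, S10 are pairwise disjoint (S2={Fay,Cal}; S3={Eli,Kit}; S4={Mae,Dee}; S9={Hal,Ivy}; S10={Lou,Gus}).
Every remaining set overlaps one of these, and no 6 of the listed sets are pairwise disjoint, so 5 is the maximum.

5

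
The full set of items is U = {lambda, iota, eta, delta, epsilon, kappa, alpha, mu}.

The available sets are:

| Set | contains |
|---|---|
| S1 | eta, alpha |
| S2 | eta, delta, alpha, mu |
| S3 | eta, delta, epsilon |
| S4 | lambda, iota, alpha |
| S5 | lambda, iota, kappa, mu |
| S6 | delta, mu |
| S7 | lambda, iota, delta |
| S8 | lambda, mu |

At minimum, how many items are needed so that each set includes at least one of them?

3

The 3 items {iota, eta, mu} hit every set.
No choice of 2 items meets every set, so 3 is the minimum.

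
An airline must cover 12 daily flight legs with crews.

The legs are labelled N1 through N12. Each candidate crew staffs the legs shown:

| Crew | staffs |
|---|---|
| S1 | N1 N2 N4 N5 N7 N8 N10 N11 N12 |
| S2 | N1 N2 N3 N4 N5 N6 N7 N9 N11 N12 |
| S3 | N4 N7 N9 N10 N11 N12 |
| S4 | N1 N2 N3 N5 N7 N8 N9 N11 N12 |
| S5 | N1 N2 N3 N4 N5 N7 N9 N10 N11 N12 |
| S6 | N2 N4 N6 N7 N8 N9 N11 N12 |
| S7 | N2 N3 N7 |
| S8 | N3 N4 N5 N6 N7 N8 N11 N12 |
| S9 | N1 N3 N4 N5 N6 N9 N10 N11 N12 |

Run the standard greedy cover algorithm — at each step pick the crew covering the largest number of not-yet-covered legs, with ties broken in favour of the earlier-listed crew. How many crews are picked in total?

2

Greedy: pick S2 (covers 10 new) → pick S1 (covers 2 new). Total picks: 2.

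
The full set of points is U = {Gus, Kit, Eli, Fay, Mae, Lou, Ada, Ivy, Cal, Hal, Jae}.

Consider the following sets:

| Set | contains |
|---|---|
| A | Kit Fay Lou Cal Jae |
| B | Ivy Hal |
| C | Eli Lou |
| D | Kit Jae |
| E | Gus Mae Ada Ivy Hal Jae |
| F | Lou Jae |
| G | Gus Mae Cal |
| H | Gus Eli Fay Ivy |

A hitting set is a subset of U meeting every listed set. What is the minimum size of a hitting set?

The 4 points {Gus, Kit, Lou, Ivy} hit every set.
The sets B, C, D, G are pairwise disjoint, so any hitting set needs a separate point for each — at least 4. Hence 4 is optimal.

4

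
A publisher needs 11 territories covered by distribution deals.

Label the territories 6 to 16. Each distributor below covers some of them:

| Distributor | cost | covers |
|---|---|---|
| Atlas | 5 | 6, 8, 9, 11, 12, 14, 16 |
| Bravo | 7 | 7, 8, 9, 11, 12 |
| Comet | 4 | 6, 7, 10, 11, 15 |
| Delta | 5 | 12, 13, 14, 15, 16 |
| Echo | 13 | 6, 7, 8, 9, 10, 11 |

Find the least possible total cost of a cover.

Atlas, Comet, Delta together cover every territory (Atlas ∪ Comet ∪ Delta = {6, 7, 8, 9, 10, 11, 12, 13, 14, 15, 16}); total cost 5 + 4 + 5 = 14.
No covering selection has total cost below 14.

14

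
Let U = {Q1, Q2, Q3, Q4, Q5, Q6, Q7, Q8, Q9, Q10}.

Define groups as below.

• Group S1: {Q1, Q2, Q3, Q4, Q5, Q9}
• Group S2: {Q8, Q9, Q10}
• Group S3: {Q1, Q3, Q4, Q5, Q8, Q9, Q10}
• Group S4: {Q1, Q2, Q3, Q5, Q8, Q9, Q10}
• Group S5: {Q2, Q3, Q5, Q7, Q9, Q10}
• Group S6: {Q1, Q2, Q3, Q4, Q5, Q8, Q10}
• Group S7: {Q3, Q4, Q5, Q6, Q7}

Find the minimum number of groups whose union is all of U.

Take {S4, S7}. Their union is {Q1, Q2, Q3, Q4, Q5, Q6, Q7, Q8, Q9, Q10}, which is all 10 points.
No single group has all 10 points (the largest, S3, has 7), so 2 is optimal.

2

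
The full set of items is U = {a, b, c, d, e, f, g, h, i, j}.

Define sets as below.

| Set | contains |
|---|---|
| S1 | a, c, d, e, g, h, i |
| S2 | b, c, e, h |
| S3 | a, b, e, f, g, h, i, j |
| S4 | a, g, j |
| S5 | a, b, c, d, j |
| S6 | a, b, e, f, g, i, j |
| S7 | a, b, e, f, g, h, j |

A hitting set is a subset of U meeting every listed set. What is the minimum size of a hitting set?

2

Take T = {c, g}. Each listed set contains at least one of these, so T is a hitting set of size 2.
The sets S2, S4 are pairwise disjoint, so any hitting set needs a separate item for each — at least 2. Hence 2 is optimal.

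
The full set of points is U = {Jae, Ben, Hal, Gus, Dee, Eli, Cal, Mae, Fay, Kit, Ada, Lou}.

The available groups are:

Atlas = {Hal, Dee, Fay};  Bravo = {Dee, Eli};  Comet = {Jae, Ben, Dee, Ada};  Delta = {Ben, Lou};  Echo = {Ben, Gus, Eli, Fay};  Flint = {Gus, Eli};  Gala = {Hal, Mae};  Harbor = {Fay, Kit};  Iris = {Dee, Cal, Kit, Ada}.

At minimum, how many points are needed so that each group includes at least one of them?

H = {Ben, Hal, Eli, Kit} meets every group (each contains at least one member of H), and |H| = 4.
The groups Comet, Flint, Gala, Harbor are pairwise disjoint, so any hitting set needs a separate point for each — at least 4. Hence 4 is optimal.

4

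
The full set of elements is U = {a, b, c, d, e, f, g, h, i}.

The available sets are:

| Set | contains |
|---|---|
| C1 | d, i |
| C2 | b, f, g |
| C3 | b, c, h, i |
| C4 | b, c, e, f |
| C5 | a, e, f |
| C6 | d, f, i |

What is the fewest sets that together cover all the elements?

Take {C1, C2, C3, C5}. Their union is {a, b, c, d, e, f, g, h, i}, which is all 9 elements.
No 3 of the 6 sets cover everything (all 20 combinations miss at least one element), so 4 is optimal.

4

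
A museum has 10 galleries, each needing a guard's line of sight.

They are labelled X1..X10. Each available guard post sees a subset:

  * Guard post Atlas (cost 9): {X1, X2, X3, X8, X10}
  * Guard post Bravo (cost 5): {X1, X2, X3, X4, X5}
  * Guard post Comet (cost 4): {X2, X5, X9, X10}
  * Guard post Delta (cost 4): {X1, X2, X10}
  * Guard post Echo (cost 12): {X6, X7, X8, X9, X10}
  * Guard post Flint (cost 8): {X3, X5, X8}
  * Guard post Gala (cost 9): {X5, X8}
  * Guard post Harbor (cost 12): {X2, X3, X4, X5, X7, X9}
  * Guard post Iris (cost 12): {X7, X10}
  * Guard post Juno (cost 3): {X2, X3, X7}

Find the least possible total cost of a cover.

17

Bravo, Echo together cover every gallery (Bravo ∪ Echo = {X1, X2, X3, X4, X5, X6, X7, X8, X9, X10}); total cost 5 + 12 = 17.
The greedy pick Bravo, Comet, Juno, Echo costs 24; no covering selection beats 17.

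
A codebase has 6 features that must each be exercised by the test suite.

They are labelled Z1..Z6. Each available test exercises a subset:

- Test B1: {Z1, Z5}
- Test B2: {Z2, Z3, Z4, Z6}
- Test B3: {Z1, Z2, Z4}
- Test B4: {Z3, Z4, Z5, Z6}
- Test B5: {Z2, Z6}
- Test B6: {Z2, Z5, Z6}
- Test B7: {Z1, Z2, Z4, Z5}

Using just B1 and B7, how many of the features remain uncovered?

2

Union of B1, B7 = {Z1, Z2, Z4, Z5}.
Not covered: Z3, Z6 — 2 features.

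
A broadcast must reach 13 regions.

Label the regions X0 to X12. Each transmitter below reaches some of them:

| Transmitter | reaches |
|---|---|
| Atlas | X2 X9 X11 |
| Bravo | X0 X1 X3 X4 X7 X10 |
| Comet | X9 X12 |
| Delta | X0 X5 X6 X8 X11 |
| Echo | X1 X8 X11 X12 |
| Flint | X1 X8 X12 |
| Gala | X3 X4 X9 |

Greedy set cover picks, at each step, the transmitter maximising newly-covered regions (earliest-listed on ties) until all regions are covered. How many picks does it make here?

Greedy: pick Bravo (covers 6 new) → pick Delta (covers 4 new) → pick Atlas (covers 2 new) → pick Comet (covers 1 new). Total picks: 4.

4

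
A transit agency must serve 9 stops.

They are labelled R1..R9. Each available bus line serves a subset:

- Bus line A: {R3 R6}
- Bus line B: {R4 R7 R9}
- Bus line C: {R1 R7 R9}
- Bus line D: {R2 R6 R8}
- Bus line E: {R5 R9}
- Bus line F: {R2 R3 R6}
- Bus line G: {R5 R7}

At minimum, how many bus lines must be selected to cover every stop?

5

Take {A, B, C, D, G}. Their union is {R1, R2, R3, R4, R5, R6, R7, R8, R9}, which is all 9 stops.
No 4 of the 7 bus lines cover everything (all 35 combinations miss at least one stop), so 5 is optimal.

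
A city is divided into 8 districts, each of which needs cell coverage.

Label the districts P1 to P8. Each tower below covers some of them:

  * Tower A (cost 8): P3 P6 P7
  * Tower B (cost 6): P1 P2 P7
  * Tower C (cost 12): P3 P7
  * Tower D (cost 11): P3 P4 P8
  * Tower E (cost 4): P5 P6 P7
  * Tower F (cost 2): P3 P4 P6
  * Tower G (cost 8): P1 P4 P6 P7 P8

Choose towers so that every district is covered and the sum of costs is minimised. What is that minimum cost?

20

B, E, F, G together cover every district (B ∪ E ∪ F ∪ G = {P1, P2, P3, P4, P5, P6, P7, P8}); total cost 6 + 4 + 2 + 8 = 20.
No covering selection has total cost below 20.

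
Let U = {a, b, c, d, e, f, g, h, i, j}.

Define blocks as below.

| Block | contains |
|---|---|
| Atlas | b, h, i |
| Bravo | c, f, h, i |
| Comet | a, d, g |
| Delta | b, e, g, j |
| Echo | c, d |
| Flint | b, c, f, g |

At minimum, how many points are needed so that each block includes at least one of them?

3

Take T = {b, d, h}. Each listed block contains at least one of these, so T is a hitting set of size 3.
No choice of 2 points meets every block, so 3 is the minimum.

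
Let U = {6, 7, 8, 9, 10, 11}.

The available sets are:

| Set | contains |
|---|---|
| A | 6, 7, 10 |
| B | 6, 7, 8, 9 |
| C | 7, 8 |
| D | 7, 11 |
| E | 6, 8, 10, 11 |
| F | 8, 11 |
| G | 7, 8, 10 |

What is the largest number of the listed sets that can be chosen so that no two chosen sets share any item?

A, F are pairwise disjoint (A={6,7,10}; F={8,11}).
Every remaining set overlaps one of these, and no 3 of the listed sets are pairwise disjoint, so 2 is the maximum.

2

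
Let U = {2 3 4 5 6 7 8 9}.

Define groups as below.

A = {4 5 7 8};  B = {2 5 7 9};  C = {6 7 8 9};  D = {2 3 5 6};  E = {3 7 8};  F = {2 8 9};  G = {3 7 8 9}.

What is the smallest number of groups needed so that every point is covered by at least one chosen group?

3

A, D, and G cover everything between them: the union {2, 3, 4, 5, 6, 7, 8, 9} is all of U.
Only A contains 4, so A is forced; the remaining 4 points need at least 2 more groups (each remaining group adds at most 3) — so at least 3 groups are needed, and 3 is optimal.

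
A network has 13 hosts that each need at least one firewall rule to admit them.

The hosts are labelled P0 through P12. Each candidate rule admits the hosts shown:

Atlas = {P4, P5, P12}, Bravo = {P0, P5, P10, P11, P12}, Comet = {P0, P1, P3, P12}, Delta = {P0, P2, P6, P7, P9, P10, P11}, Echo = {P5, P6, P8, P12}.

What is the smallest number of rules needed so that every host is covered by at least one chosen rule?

Atlas and Comet and Delta and Echo together: Atlas ∪ Comet ∪ Delta ∪ Echo = {P0, P1, P2, P3, P4, P5, P6, P7, P8, P9, P10, P11, P12} — every host is covered.
No 3 of the 5 rules cover everything (all 10 combinations miss at least one host), so 4 is optimal.

4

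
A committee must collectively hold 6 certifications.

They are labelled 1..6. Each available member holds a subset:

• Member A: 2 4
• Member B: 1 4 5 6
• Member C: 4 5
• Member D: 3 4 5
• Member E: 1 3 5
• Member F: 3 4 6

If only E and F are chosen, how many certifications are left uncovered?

Union of E, F = {1, 3, 4, 5, 6}.
Not covered: 2 — 1 certification.

1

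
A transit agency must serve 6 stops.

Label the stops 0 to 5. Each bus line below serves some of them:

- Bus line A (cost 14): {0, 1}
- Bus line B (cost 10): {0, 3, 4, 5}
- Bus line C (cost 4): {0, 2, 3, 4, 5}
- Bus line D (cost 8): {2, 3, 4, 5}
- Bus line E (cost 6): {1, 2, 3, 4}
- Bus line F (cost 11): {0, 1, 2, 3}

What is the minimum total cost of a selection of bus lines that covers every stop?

10

C, E together cover every stop (C ∪ E = {0, 1, 2, 3, 4, 5}); total cost 4 + 6 = 10.
No covering selection has total cost below 10.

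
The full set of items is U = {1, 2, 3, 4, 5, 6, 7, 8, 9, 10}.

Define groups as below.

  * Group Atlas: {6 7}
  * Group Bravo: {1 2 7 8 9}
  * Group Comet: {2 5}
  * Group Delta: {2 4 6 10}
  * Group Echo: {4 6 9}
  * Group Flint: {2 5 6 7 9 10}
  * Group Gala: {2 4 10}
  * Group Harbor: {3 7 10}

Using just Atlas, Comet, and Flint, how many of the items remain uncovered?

Union of Atlas, Comet, Flint = {2, 5, 6, 7, 9, 10}.
Not covered: 1, 3, 4, 8 — 4 items.

4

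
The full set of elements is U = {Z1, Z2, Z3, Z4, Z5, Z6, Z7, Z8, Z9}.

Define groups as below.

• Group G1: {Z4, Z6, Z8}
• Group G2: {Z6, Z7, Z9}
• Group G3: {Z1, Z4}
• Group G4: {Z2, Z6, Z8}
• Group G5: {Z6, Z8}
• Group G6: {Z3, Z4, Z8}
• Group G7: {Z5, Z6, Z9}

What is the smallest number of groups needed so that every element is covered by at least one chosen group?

5

G2, G3, G4, G6, and G7 cover everything between them: the union {Z1, Z2, Z3, Z4, Z5, Z6, Z7, Z8, Z9} is all of U.
No 4 of the 7 groups cover everything (all 35 combinations miss at least one element), so 5 is optimal.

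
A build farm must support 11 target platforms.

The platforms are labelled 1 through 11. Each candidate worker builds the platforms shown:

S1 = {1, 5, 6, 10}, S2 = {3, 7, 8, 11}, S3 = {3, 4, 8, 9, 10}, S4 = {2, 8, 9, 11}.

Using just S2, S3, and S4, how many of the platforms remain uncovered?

Union of S2, S3, S4 = {2, 3, 4, 7, 8, 9, 10, 11}.
Not covered: 1, 5, 6 — 3 platforms.

3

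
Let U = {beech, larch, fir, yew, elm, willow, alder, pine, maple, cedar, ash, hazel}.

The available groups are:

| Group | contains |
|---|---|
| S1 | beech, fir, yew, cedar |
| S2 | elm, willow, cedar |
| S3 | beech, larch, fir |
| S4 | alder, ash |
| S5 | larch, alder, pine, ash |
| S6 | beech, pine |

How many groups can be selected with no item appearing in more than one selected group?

S2, S4, S6 are pairwise disjoint (S2={elm,willow,cedar}; S4={alder,ash}; S6={beech,pine}).
Every remaining group overlaps one of these, and no 4 of the listed groups are pairwise disjoint, so 3 is the maximum.

3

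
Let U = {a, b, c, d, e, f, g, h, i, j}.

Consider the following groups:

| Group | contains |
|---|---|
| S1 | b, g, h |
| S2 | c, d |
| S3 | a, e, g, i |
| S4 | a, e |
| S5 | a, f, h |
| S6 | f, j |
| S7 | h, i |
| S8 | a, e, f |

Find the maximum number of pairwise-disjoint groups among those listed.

S2, S4, S6, S7 are pairwise disjoint (S2={c,d}; S4={a,e}; S6={f,j}; S7={h,i}).
Every remaining group overlaps one of these, and no 5 of the listed groups are pairwise disjoint, so 4 is the maximum.

4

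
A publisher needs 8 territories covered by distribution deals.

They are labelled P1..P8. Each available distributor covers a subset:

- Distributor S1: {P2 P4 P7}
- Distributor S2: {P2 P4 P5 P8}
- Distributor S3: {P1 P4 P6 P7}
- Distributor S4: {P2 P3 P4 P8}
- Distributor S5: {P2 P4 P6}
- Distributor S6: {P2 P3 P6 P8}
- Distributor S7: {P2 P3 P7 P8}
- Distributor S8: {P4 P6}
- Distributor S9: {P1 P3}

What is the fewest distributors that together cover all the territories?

S2 and S3 and S4 together: S2 ∪ S3 ∪ S4 = {P1, P2, P3, P4, P5, P6, P7, P8} — every territory is covered.
Only S2 contains P5, so S2 is forced; the remaining 4 territories need at least 2 more distributors (each remaining distributor adds at most 3) — so at least 3 distributors are needed, and 3 is optimal.

3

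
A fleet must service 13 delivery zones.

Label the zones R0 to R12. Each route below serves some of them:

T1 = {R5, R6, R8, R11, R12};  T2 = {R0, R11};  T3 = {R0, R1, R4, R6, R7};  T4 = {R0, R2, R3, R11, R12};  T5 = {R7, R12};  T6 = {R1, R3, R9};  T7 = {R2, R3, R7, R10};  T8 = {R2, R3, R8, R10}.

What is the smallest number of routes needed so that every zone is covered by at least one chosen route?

4

T1 and T3 and T6 and T8 together: T1 ∪ T3 ∪ T6 ∪ T8 = {R0, R1, R2, R3, R4, R5, R6, R7, R8, R9, R10, R11, R12} — every zone is covered.
No 3 of the 8 routes cover everything (all 56 combinations miss at least one zone), so 4 is optimal.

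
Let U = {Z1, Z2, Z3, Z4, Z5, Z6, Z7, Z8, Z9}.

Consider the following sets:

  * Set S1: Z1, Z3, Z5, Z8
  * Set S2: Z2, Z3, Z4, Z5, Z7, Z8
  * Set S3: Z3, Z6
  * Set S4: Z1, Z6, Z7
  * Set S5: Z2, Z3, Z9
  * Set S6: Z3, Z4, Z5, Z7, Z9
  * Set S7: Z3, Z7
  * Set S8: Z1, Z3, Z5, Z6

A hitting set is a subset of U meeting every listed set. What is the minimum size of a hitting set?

2

Take H = {Z1, Z3}. Each listed set contains at least one of these, so H is a hitting set of size 2.
The sets S4, S5 are pairwise disjoint, so any hitting set needs a separate element for each — at least 2. Hence 2 is optimal.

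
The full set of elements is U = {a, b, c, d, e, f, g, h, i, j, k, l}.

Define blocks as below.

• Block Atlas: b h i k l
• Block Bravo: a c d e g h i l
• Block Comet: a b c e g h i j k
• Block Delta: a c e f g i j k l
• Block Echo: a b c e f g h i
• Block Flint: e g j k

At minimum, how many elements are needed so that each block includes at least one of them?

T = {e, l} meets every block (each contains at least one member of T), and |T| = 2.
No single element lies in every block, so at least 2 are needed and 2 is optimal.

2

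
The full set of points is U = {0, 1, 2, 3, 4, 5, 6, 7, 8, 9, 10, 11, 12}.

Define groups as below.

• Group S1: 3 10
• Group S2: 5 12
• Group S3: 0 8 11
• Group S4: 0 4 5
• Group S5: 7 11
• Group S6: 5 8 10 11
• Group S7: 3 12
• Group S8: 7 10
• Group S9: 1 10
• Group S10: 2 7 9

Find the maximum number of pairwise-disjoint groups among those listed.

4

S4, S5, S7, S9 are pairwise disjoint (S4={0,4,5}; S5={7,11}; S7={3,12}; S9={1,10}).
Every remaining group overlaps one of these, and no 5 of the listed groups are pairwise disjoint, so 4 is the maximum.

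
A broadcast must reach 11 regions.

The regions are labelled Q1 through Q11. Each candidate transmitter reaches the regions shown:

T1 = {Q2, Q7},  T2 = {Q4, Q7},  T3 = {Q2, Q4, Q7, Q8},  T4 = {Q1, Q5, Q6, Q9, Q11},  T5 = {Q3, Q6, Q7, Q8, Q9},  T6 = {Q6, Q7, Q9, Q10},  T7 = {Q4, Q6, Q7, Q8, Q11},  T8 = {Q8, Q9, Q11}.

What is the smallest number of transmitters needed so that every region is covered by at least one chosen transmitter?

Take {T3, T4, T5, T6}. Their union is {Q1, Q2, Q3, Q4, Q5, Q6, Q7, Q8, Q9, Q10, Q11}, which is all 11 regions.
Only T6 contains Q10, so T6 is forced; the remaining 7 regions need at least 3 more transmitters (each remaining transmitter adds at most 3) — so at least 4 transmitters are needed, and 4 is optimal.

4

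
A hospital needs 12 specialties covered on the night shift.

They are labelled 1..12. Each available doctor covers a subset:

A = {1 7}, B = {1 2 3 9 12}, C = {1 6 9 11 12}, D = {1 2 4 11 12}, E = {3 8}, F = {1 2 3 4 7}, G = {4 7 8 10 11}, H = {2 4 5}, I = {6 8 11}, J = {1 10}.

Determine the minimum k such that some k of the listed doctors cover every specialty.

4

Take {C, E, G, H}. Their union is {1, 2, 3, 4, 5, 6, 7, 8, 9, 10, 11, 12}, which is all 12 specialties.
No 3 of the 10 doctors cover everything (all 120 combinations miss at least one specialty), so 4 is optimal.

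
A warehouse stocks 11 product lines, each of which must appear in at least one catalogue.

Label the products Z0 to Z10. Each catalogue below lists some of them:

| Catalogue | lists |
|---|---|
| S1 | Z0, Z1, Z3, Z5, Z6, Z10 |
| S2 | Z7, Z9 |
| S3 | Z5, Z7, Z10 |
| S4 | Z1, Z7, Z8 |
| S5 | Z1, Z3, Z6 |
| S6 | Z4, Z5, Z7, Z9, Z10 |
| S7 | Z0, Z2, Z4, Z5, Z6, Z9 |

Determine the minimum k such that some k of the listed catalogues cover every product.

S1 and S4 and S7 together: S1 ∪ S4 ∪ S7 = {Z0, Z1, Z2, Z3, Z4, Z5, Z6, Z7, Z8, Z9, Z10} — every product is covered.
Only S7 contains Z2, so S7 is forced; the remaining 5 products need at least 2 more catalogues (each remaining catalogue adds at most 3) — so at least 3 catalogues are needed, and 3 is optimal.

3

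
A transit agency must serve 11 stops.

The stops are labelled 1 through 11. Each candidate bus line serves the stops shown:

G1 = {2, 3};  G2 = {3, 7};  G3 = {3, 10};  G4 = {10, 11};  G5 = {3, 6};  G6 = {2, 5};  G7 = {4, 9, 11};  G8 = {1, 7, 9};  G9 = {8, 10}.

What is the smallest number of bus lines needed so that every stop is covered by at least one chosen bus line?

5

G5 and G6 and G7 and G8 and G9 together: G5 ∪ G6 ∪ G7 ∪ G8 ∪ G9 = {1, 2, 3, 4, 5, 6, 7, 8, 9, 10, 11} — every stop is covered.
Only G8 contains 1, so G8 is forced; the remaining 8 stops need at least 4 more bus lines (each remaining bus line adds at most 2) — so at least 5 bus lines are needed, and 5 is optimal.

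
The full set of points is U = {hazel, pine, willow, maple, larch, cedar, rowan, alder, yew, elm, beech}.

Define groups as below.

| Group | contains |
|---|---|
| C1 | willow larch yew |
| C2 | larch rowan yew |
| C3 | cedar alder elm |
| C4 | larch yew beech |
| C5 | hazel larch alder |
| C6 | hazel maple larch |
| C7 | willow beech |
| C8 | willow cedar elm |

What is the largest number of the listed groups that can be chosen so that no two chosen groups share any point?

C3, C6, C7 are pairwise disjoint (C3={cedar,alder,elm}; C6={hazel,maple,larch}; C7={willow,beech}).
Every remaining group overlaps one of these, and no 4 of the listed groups are pairwise disjoint, so 3 is the maximum.

3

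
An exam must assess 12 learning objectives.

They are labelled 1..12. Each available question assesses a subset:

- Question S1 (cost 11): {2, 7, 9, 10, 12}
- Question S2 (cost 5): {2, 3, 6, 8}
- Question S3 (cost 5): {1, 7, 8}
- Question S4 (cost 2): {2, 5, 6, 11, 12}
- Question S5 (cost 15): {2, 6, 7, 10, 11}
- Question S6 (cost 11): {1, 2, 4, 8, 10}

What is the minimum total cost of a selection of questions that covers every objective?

S1, S2, S4, S6 together cover every objective (S1 ∪ S2 ∪ S4 ∪ S6 = {1, 2, 3, 4, 5, 6, 7, 8, 9, 10, 11, 12}); total cost 11 + 5 + 2 + 11 = 29.
The greedy pick S4, S3, S2, S1, S6 costs 34; no covering selection beats 29.

29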